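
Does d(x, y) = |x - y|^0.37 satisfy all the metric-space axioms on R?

Yes. With 0 < p = 0.37 ≤ 1, d(x,y) = |x-y|^0.37 is a metric on R. Non-negativity and symmetry are immediate; |x-y|^0.37 = 0 ⟺ |x-y| = 0 ⟺ x = y. For the triangle inequality, the function t ↦ t^0.37 is subadditive on [0,∞) when p ≤ 1, so |x-z|^0.37 ≤ (|x-y| + |y-z|)^0.37 ≤ |x-y|^0.37 + |y-z|^0.37.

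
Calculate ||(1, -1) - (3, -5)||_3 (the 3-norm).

(Σ|x_i - y_i|^3)^(1/3) = (|1 - 3|^3 + |-1 - (-5)|^3)^(1/3)
= (2^3 + 4^3)^(1/3) = (8 + 64)^(1/3) = (72)^(1/3) ≈ 4.1602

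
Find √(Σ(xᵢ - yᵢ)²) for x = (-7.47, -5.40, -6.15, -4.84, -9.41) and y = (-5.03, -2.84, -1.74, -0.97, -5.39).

√(Σ(x_i - y_i)²) = √((-7.47 - (-5.03))² + (-5.4 - (-2.84))² + (-6.15 - (-1.74))² + (-4.84 - (-0.97))² + (-9.41 - (-5.39))²)
= √((-2.44)² + (-2.56)² + (-4.41)² + (-3.87)² + (-4.02)²) = √(5.9536 + 6.5536 + 19.4481 + 14.9769 + 16.1604) = √63.0926 ≈ 7.9431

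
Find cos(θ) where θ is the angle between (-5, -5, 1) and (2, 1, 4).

With u = (-5, -5, 1), v = (2, 1, 4):
u·v = (-5)·2 + (-5)·1 + 1·4 = (-10) + (-5) + 4 = -11.
|u| = √((-5)² + (-5)² + 1²) = √51, |v| = √(2² + 1² + 4²) = √21, so |u||v| = √(51·21) = √1071.
cos θ = (u·v)/(|u||v|) = -11/√1071 ≈ -0.3361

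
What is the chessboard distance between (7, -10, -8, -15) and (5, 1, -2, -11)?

max(|x_i - y_i|) = max(|7 - 5|, |-10 - 1|, |-8 - (-2)|, |-15 - (-11)|) = max(2, 11, 6, 4) = 11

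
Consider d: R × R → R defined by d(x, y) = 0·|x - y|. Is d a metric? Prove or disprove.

No. With c = 0, d(x,y) = 0 for all x, y. This fails identity of indiscernibles: d(8, 13) = 0 but 8 ≠ 13.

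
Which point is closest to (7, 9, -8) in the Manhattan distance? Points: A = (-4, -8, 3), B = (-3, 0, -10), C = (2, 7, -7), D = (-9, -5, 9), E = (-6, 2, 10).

Distances: d(A) = 39, d(B) = 21, d(C) = 8, d(D) = 47, d(E) = 38. Nearest: C = (2, 7, -7) with distance 8.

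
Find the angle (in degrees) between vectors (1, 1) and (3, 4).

With u = (1, 1), v = (3, 4):
u·v = 1·3 + 1·4 = 3 + 4 = 7.
|u| = √(1² + 1²) = √2, |v| = √(3² + 4²) = √25, so |u||v| = √(2·25) = √50.
cos θ = (u·v)/(|u||v|) = 7/√50 ≈ 0.989949
θ = arccos(0.989949) ≈ 8.13°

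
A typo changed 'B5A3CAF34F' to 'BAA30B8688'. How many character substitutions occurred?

Differing positions: 2, 5, 6, 7, 8, 9, 10. Hamming distance = 7.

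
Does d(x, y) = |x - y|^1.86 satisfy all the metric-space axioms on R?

No. d(x,y) = |x-y|^1.86 fails the triangle inequality since p = 1.86 > 1. Counterexample: x = -1, y = 11, z = 20. d(x,z) = |-1 - 20|^1.86 = 21^1.86 ≈ 287.9572, but d(x,y) + d(y,z) = 12^1.86 + 9^1.86 ≈ 101.6897 + 59.5513 = 161.241. Since 287.9572 > 161.241, the triangle inequality is violated.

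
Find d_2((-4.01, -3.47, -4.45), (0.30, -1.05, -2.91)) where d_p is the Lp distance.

(Σ|x_i - y_i|^2)^(1/2) = (|-4.01 - 0.3|^2 + |-3.47 - (-1.05)|^2 + |-4.45 - (-2.91)|^2)^(1/2)
= (4.31^2 + 2.42^2 + 1.54^2)^(1/2) = (18.5761 + 5.8564 + 2.3716)^(1/2) = (26.8041)^(1/2) ≈ 5.1773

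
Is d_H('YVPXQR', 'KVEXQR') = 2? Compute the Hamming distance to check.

Differing positions: 1, 3. Hamming distance = 2, so the claim is true.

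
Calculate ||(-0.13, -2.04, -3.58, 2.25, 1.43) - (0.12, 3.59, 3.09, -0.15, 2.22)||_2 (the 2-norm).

(Σ|x_i - y_i|^2)^(1/2) = (|-0.13 - 0.12|^2 + |-2.04 - 3.59|^2 + |-3.58 - 3.09|^2 + |2.25 - (-0.15)|^2 + |1.43 - 2.22|^2)^(1/2)
= (0.25^2 + 5.63^2 + 6.67^2 + 2.4^2 + 0.79^2)^(1/2) = (0.0625 + 31.6969 + 44.4889 + 5.76 + 0.6241)^(1/2) = (82.6324)^(1/2) ≈ 9.0902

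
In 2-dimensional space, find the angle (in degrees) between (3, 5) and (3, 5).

With u = (3, 5), v = (3, 5):
u·v = 3·3 + 5·5 = 9 + 25 = 34.
|u| = √(3² + 5²) = √34, |v| = √(3² + 5²) = √34, so |u||v| = √(34·34) = √1156 = 34.
cos θ = (u·v)/(|u||v|) = 34/34 = 1 (the vectors are parallel, pointing the same way)
θ = arccos(1) = 0°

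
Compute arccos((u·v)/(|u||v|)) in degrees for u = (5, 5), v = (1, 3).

With u = (5, 5), v = (1, 3):
u·v = 5·1 + 5·3 = 5 + 15 = 20.
|u| = √(5² + 5²) = √50, |v| = √(1² + 3²) = √10, so |u||v| = √(50·10) = √500.
cos θ = (u·v)/(|u||v|) = 20/√500 ≈ 0.894427
θ = arccos(0.894427) ≈ 26.57°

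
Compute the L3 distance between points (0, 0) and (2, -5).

(Σ|x_i - y_i|^3)^(1/3) = (|0 - 2|^3 + |0 - (-5)|^3)^(1/3)
= (2^3 + 5^3)^(1/3) = (8 + 125)^(1/3) = (133)^(1/3) ≈ 5.1045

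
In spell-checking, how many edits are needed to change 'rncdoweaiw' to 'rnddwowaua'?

Let D[i][j] be the edit distance between the first i characters of 'rncdoweaiw' and the first j characters of 'rnddwowaua', with D[i][0] = i, D[0][j] = j, and D[i][j] = D[i-1][j-1] if the characters match, else 1 + min(D[i-1][j], D[i][j-1], D[i-1][j-1]). Filling the table (rows: prefixes of 'rncdoweaiw', columns: prefixes of 'rnddwowaua'):
     ε  r  n  d  d  w  o  w  a  u  a
  ε  0  1  2  3  4  5  6  7  8  9 10
  r  1  0  1  2  3  4  5  6  7  8  9
  n  2  1  0  1  2  3  4  5  6  7  8
  c  3  2  1  1  2  3  4  5  6  7  8
  d  4  3  2  1  1  2  3  4  5  6  7
  o  5  4  3  2  2  2  2  3  4  5  6
  w  6  5  4  3  3  2  3  2  3  4  5
  e  7  6  5  4  4  3  3  3  3  4  5
  a  8  7  6  5  5  4  4  4  3  4  4
  i  9  8  7  6  6  5  5  5  4  4  5
  w 10  9  8  7  7  6  6  5  5  5  5
The bottom-right entry gives D[10][10] = 5, so no sequence of fewer than 5 edits works. Backtracking through the table gives one optimal edit sequence (5 edits):
  rncdoweaiw → rnddoweaiw (sub c→d @3)
  rnddoweaiw → rnddwoweaiw (ins w @5)
  rnddwoweaiw → rnddwowaiw (del e @8)
  rnddwowaiw → rnddwowauw (sub i→u @9)
  rnddwowauw → rnddwowaua (sub w→a @10)
Edit distance = 5.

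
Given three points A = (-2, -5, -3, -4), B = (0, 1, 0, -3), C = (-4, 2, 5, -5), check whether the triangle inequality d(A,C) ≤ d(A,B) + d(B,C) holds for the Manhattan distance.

d(A,B) = 2 + 6 + 3 + 1 = 12, d(B,C) = 4 + 1 + 5 + 2 = 12, d(A,C) = 2 + 7 + 8 + 1 = 18.
d(A,C) = 18 ≤ 12 + 12 = 24. Triangle inequality is satisfied.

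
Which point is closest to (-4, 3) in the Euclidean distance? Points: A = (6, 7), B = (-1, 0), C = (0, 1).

Distances: d(A) ≈ 10.7703, d(B) ≈ 4.2426, d(C) ≈ 4.4721. Nearest: B = (-1, 0) with distance 4.2426.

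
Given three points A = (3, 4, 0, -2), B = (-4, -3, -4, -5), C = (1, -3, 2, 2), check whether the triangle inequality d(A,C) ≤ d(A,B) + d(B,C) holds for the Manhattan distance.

d(A,B) = 7 + 7 + 4 + 3 = 21, d(B,C) = 5 + 0 + 6 + 7 = 18, d(A,C) = 2 + 7 + 2 + 4 = 15.
d(A,C) = 15 ≤ 21 + 18 = 39. Triangle inequality is satisfied.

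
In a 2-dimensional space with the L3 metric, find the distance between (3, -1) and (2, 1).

(Σ|x_i - y_i|^3)^(1/3) = (|3 - 2|^3 + |-1 - 1|^3)^(1/3)
= (1^3 + 2^3)^(1/3) = (1 + 8)^(1/3) = (9)^(1/3) ≈ 2.0801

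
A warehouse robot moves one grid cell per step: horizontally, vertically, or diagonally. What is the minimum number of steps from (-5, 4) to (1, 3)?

max(|x_i - y_i|) = max(|-5 - 1|, |4 - 3|) = max(6, 1) = 6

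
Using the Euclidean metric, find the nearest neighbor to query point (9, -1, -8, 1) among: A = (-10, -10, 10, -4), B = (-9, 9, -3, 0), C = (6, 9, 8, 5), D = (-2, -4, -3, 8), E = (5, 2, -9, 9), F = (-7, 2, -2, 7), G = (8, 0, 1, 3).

Distances: d(A) ≈ 28.1247, d(B) ≈ 21.2132, d(C) ≈ 19.5192, d(D) ≈ 14.2829, d(E) ≈ 9.4868, d(F) ≈ 18.3576, d(G) ≈ 9.3274. Nearest: G = (8, 0, 1, 3) with distance 9.3274.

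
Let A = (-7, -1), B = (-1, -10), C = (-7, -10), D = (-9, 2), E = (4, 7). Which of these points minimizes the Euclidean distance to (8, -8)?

Distances: d(A) ≈ 16.5529, d(B) ≈ 9.2195, d(C) ≈ 15.1327, d(D) ≈ 19.7231, d(E) ≈ 15.5242. Nearest: B = (-1, -10) with distance 9.2195.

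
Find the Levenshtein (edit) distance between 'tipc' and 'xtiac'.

Let D[i][j] be the edit distance between the first i characters of 'tipc' and the first j characters of 'xtiac', with D[i][0] = i, D[0][j] = j, and D[i][j] = D[i-1][j-1] if the characters match, else 1 + min(D[i-1][j], D[i][j-1], D[i-1][j-1]). Filling the table (rows: prefixes of 'tipc', columns: prefixes of 'xtiac'):
     ε  x  t  i  a  c
  ε  0  1  2  3  4  5
  t  1  1  1  2  3  4
  i  2  2  2  1  2  3
  p  3  3  3  2  2  3
  c  4  4  4  3  3  2
The bottom-right entry gives D[4][5] = 2, so no sequence of fewer than 2 edits works. Backtracking through the table gives one optimal edit sequence (2 edits):
  tipc → xtipc (ins x @1)
  xtipc → xtiac (sub p→a @4)
Edit distance = 2.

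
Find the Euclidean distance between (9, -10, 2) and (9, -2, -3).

√(Σ(x_i - y_i)²) = √((9 - 9)² + (-10 - (-2))² + (2 - (-3))²)
= √(0² + (-8)² + 5²) = √(0 + 64 + 25) = √89 ≈ 9.434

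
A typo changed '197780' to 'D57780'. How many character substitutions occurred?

Differing positions: 1, 2. Hamming distance = 2.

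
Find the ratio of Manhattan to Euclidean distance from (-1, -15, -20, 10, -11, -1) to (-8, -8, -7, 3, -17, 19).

L1 = |-1 - (-8)| + |-15 - (-8)| + |-20 - (-7)| + |10 - 3| + |-11 - (-17)| + |-1 - 19| = 7 + 7 + 13 + 7 + 6 + 20 = 60
L2 = √(7² + 7² + 13² + 7² + 6² + 20²) = √752 ≈ 27.4226
L1 ≥ L2 always (equality iff movement is along one axis); L1 > L2 here.
Ratio L1/L2 = 60/√752 ≈ 2.188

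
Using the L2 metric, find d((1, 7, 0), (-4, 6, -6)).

√(Σ(x_i - y_i)²) = √((1 - (-4))² + (7 - 6)² + (0 - (-6))²)
= √(5² + 1² + 6²) = √(25 + 1 + 36) = √62 ≈ 7.874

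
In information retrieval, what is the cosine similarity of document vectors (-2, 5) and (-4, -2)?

With u = (-2, 5), v = (-4, -2):
u·v = (-2)·(-4) + 5·(-2) = 8 + (-10) = -2.
|u| = √((-2)² + 5²) = √29, |v| = √((-4)² + (-2)²) = √20, so |u||v| = √(29·20) = √580.
cos θ = (u·v)/(|u||v|) = -2/√580 ≈ -0.083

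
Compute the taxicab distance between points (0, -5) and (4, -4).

Σ|x_i - y_i| = |0 - 4| + |-5 - (-4)| = 4 + 1 = 5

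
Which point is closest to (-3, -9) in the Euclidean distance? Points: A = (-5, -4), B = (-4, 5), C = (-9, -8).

Distances: d(A) ≈ 5.3852, d(B) ≈ 14.0357, d(C) ≈ 6.0828. Nearest: A = (-5, -4) with distance 5.3852.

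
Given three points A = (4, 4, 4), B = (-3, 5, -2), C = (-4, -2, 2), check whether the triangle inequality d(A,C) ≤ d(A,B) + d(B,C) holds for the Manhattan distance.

d(A,B) = 7 + 1 + 6 = 14, d(B,C) = 1 + 7 + 4 = 12, d(A,C) = 8 + 6 + 2 = 16.
d(A,C) = 16 ≤ 14 + 12 = 26. Triangle inequality is satisfied.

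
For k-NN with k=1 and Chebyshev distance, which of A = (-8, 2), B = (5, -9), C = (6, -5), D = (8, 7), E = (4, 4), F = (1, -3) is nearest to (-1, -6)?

Distances: d(A) = 8, d(B) = 6, d(C) = 7, d(D) = 13, d(E) = 10, d(F) = 3. Nearest: F = (1, -3) with distance 3.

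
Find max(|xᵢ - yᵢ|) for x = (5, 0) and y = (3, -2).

max(|x_i - y_i|) = max(|5 - 3|, |0 - (-2)|) = max(2, 2) = 2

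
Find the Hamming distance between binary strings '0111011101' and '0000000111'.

Differing positions: 2, 3, 4, 6, 7, 9. Hamming distance = 6.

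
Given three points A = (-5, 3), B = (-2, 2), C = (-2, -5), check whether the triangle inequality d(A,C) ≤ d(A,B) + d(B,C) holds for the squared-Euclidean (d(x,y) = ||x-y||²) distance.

d(A,B) = 3² + 1² = 10, d(B,C) = 0² + 7² = 49, d(A,C) = 3² + 8² = 73.
d(A,C) = 73 > 10 + 49 = 59. Triangle inequality is VIOLATED. (Squared-Euclidean is not a metric — this is a counterexample.)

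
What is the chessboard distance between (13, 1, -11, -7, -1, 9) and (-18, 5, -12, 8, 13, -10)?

max(|x_i - y_i|) = max(|13 - (-18)|, |1 - 5|, |-11 - (-12)|, |-7 - 8|, |-1 - 13|, |9 - (-10)|) = max(31, 4, 1, 15, 14, 19) = 31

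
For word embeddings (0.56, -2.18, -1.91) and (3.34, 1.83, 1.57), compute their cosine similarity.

With u = (0.56, -2.18, -1.91), v = (3.34, 1.83, 1.57):
u·v = 0.56·3.34 + (-2.18)·1.83 + (-1.91)·1.57 = 1.8704 + (-3.9894) + (-2.9987) = -5.1177.
|u| = √(0.56² + (-2.18)² + (-1.91)²) = √(0.3136 + 4.7524 + 3.6481) = √8.7141, |v| = √(3.34² + 1.83² + 1.57²) = √(11.1556 + 3.3489 + 2.4649) = √16.9694.
cos θ = (u·v)/(|u||v|) = -5.1177/(√8.7141·√16.9694) ≈ -0.4209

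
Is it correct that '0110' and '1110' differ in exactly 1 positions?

Differing positions: 1. Hamming distance = 1, so the claim is true.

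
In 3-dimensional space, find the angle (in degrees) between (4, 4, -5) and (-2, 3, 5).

With u = (4, 4, -5), v = (-2, 3, 5):
u·v = 4·(-2) + 4·3 + (-5)·5 = (-8) + 12 + (-25) = -21.
|u| = √(4² + 4² + (-5)²) = √57, |v| = √((-2)² + 3² + 5²) = √38, so |u||v| = √(57·38) = √2166.
cos θ = (u·v)/(|u||v|) = -21/√2166 ≈ -0.451222
θ = arccos(-0.451222) ≈ 116.82°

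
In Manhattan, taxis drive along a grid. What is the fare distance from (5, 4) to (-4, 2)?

Σ|x_i - y_i| = |5 - (-4)| + |4 - 2| = 9 + 2 = 11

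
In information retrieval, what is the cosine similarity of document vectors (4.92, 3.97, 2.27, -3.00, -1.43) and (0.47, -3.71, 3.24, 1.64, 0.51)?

With u = (4.92, 3.97, 2.27, -3.00, -1.43), v = (0.47, -3.71, 3.24, 1.64, 0.51):
u·v = 4.92·0.47 + 3.97·(-3.71) + 2.27·3.24 + (-3)·1.64 + (-1.43)·0.51 = 2.3124 + (-14.7287) + 7.3548 + (-4.92) + (-0.7293) = -10.7108.
|u| = √(4.92² + 3.97² + 2.27² + (-3)² + (-1.43)²) = √(24.2064 + 15.7609 + 5.1529 + 9 + 2.0449) = √56.1651, |v| = √(0.47² + (-3.71)² + 3.24² + 1.64² + 0.51²) = √(0.2209 + 13.7641 + 10.4976 + 2.6896 + 0.2601) = √27.4323.
cos θ = (u·v)/(|u||v|) = -10.7108/(√56.1651·√27.4323) ≈ -0.2729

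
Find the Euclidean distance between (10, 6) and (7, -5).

√(Σ(x_i - y_i)²) = √((10 - 7)² + (6 - (-5))²)
= √(3² + 11²) = √(9 + 121) = √130 ≈ 11.4018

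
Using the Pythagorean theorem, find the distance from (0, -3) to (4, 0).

√(Σ(x_i - y_i)²) = √((0 - 4)² + (-3 - 0)²)
= √((-4)² + (-3)²) = √(16 + 9) = √25 = 5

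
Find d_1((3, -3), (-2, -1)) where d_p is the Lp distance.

Σ|x_i - y_i| = |3 - (-2)| + |-3 - (-1)| = 5 + 2 = 7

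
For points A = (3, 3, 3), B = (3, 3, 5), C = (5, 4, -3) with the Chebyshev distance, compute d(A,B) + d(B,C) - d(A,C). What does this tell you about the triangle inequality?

d(A,B) = max(0, 0, 2) = 2, d(B,C) = max(2, 1, 8) = 8, d(A,C) = max(2, 1, 6) = 6.
d(A,B) + d(B,C) - d(A,C) = 2 + 8 - 6 = 10 - 6 = 4. This is ≥ 0, so the triangle inequality holds for these points.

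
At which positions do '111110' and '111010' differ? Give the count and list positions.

Differing positions: 4. Hamming distance = 1.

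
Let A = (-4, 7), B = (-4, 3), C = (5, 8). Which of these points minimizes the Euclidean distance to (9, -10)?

Distances: d(A) ≈ 21.4009, d(B) ≈ 18.3848, d(C) ≈ 18.4391. Nearest: B = (-4, 3) with distance 18.3848.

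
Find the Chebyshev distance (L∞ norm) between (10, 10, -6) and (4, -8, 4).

max(|x_i - y_i|) = max(|10 - 4|, |10 - (-8)|, |-6 - 4|) = max(6, 18, 10) = 18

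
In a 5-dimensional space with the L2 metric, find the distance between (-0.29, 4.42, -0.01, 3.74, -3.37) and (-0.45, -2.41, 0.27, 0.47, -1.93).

(Σ|x_i - y_i|^2)^(1/2) = (|-0.29 - (-0.45)|^2 + |4.42 - (-2.41)|^2 + |-0.01 - 0.27|^2 + |3.74 - 0.47|^2 + |-3.37 - (-1.93)|^2)^(1/2)
= (0.16^2 + 6.83^2 + 0.28^2 + 3.27^2 + 1.44^2)^(1/2) = (0.0256 + 46.6489 + 0.0784 + 10.6929 + 2.0736)^(1/2) = (59.5194)^(1/2) ≈ 7.7149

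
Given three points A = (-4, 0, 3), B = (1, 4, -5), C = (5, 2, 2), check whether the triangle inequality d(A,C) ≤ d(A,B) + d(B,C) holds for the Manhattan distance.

d(A,B) = 5 + 4 + 8 = 17, d(B,C) = 4 + 2 + 7 = 13, d(A,C) = 9 + 2 + 1 = 12.
d(A,C) = 12 ≤ 17 + 13 = 30. Triangle inequality is satisfied.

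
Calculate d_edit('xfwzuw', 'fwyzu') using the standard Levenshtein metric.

Let D[i][j] be the edit distance between the first i characters of 'xfwzuw' and the first j characters of 'fwyzu', with D[i][0] = i, D[0][j] = j, and D[i][j] = D[i-1][j-1] if the characters match, else 1 + min(D[i-1][j], D[i][j-1], D[i-1][j-1]). Filling the table (rows: prefixes of 'xfwzuw', columns: prefixes of 'fwyzu'):
     ε  f  w  y  z  u
  ε  0  1  2  3  4  5
  x  1  1  2  3  4  5
  f  2  1  2  3  4  5
  w  3  2  1  2  3  4
  z  4  3  2  2  2  3
  u  5  4  3  3  3  2
  w  6  5  4  4  4  3
The bottom-right entry gives D[6][5] = 3, so no sequence of fewer than 3 edits works. Backtracking through the table gives one optimal edit sequence (3 edits):
  xfwzuw → fwzuw (del x @1)
  fwzuw → fwyzuw (ins y @3)
  fwyzuw → fwyzu (del w @6)
Edit distance = 3.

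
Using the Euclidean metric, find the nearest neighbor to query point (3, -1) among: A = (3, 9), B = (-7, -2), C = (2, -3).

Distances: d(A) = 10, d(B) ≈ 10.0499, d(C) ≈ 2.2361. Nearest: C = (2, -3) with distance 2.2361.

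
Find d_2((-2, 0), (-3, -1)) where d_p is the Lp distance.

(Σ|x_i - y_i|^2)^(1/2) = (|-2 - (-3)|^2 + |0 - (-1)|^2)^(1/2)
= (1^2 + 1^2)^(1/2) = (1 + 1)^(1/2) = (2)^(1/2) ≈ 1.4142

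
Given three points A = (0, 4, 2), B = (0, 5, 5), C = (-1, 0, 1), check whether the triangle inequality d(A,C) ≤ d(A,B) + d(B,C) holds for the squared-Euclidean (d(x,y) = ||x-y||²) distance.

d(A,B) = 0² + 1² + 3² = 10, d(B,C) = 1² + 5² + 4² = 42, d(A,C) = 1² + 4² + 1² = 18.
d(A,C) = 18 ≤ 10 + 42 = 52. Triangle inequality is satisfied.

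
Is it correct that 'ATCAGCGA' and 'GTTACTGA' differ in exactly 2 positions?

Differing positions: 1, 3, 5, 6. Hamming distance = 4, so the claim that d_H = 2 is false.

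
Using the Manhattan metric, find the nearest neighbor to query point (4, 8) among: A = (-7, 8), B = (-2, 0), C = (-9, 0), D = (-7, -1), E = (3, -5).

Distances: d(A) = 11, d(B) = 14, d(C) = 21, d(D) = 20, d(E) = 14. Nearest: A = (-7, 8) with distance 11.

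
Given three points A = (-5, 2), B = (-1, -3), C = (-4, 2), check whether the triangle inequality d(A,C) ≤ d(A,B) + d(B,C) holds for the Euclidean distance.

d(A,B) = √(4² + 5²) = √41 ≈ 6.4031, d(B,C) = √(3² + 5²) = √34 ≈ 5.831, d(A,C) = √(1² + 0²) = √1 = 1.
d(A,C) = 1 ≤ 6.4031 + 5.831 = 12.2341. Triangle inequality is satisfied.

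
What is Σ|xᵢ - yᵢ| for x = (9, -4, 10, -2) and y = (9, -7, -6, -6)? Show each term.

Σ|x_i - y_i| = |9 - 9| + |-4 - (-7)| + |10 - (-6)| + |-2 - (-6)| = 0 + 3 + 16 + 4 = 23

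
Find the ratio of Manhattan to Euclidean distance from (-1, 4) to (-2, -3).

L1 = |-1 - (-2)| + |4 - (-3)| = 1 + 7 = 8
L2 = √(1² + 7²) = √50 ≈ 7.0711
L1 ≥ L2 always (equality iff movement is along one axis); L1 > L2 here.
Ratio L1/L2 = 8/√50 ≈ 1.1314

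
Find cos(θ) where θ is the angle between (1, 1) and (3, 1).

With u = (1, 1), v = (3, 1):
u·v = 1·3 + 1·1 = 3 + 1 = 4.
|u| = √(1² + 1²) = √2, |v| = √(3² + 1²) = √10, so |u||v| = √(2·10) = √20.
cos θ = (u·v)/(|u||v|) = 4/√20 ≈ 0.8944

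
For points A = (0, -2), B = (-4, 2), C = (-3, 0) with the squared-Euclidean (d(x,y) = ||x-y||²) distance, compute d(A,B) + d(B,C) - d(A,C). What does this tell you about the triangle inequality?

d(A,B) = 4² + 4² = 32, d(B,C) = 1² + 2² = 5, d(A,C) = 3² + 2² = 13.
d(A,B) + d(B,C) - d(A,C) = 32 + 5 - 13 = 37 - 13 = 24. This is ≥ 0, so the triangle inequality holds for these points.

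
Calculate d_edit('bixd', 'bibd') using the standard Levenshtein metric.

Let D[i][j] be the edit distance between the first i characters of 'bixd' and the first j characters of 'bibd', with D[i][0] = i, D[0][j] = j, and D[i][j] = D[i-1][j-1] if the characters match, else 1 + min(D[i-1][j], D[i][j-1], D[i-1][j-1]). Filling the table (rows: prefixes of 'bixd', columns: prefixes of 'bibd'):
     ε  b  i  b  d
  ε  0  1  2  3  4
  b  1  0  1  2  3
  i  2  1  0  1  2
  x  3  2  1  1  2
  d  4  3  2  2  1
The bottom-right entry gives D[4][4] = 1, so no sequence of fewer than 1 edit works. Backtracking through the table gives one optimal edit sequence (1 edit):
  bixd → bibd (sub x→b @3)
Edit distance = 1.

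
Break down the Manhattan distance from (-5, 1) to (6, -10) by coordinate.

Σ|x_i - y_i| = |-5 - 6| + |1 - (-10)| = 11 + 11 = 22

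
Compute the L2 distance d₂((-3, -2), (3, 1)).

√(Σ(x_i - y_i)²) = √((-3 - 3)² + (-2 - 1)²)
= √((-6)² + (-3)²) = √(36 + 9) = √45 ≈ 6.7082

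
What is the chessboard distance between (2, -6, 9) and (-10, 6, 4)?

max(|x_i - y_i|) = max(|2 - (-10)|, |-6 - 6|, |9 - 4|) = max(12, 12, 5) = 12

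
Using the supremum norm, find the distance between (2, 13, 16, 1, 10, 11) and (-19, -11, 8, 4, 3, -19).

max(|x_i - y_i|) = max(|2 - (-19)|, |13 - (-11)|, |16 - 8|, |1 - 4|, |10 - 3|, |11 - (-19)|) = max(21, 24, 8, 3, 7, 30) = 30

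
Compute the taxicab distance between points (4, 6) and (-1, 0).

Σ|x_i - y_i| = |4 - (-1)| + |6 - 0| = 5 + 6 = 11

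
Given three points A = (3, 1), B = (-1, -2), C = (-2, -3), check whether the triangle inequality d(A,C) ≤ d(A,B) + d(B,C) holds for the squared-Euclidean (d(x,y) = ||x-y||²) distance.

d(A,B) = 4² + 3² = 25, d(B,C) = 1² + 1² = 2, d(A,C) = 5² + 4² = 41.
d(A,C) = 41 > 25 + 2 = 27. Triangle inequality is VIOLATED. (Squared-Euclidean is not a metric — this is a counterexample.)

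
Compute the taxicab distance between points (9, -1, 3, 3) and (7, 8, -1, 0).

Σ|x_i - y_i| = |9 - 7| + |-1 - 8| + |3 - (-1)| + |3 - 0| = 2 + 9 + 4 + 3 = 18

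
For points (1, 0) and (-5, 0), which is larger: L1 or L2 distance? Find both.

L1 = |1 - (-5)| + |0 - 0| = 6 + 0 = 6
L2 = √(6² + 0²) = √36 = 6
L1 ≥ L2 always (equality iff movement is along one axis); L1 = L2 here (movement is along a single axis).
Ratio L1/L2 = 6/6 = 1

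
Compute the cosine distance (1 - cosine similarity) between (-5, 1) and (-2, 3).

With u = (-5, 1), v = (-2, 3):
u·v = (-5)·(-2) + 1·3 = 10 + 3 = 13.
|u| = √((-5)² + 1²) = √26, |v| = √((-2)² + 3²) = √13, so |u||v| = √(26·13) = √338.
cos θ = (u·v)/(|u||v|) = 13/√338 ≈ 0.7071
Cosine distance = 1 - cos θ ≈ 1 - 0.7071 = 0.2929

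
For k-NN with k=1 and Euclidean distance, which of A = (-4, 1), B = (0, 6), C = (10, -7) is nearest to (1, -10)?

Distances: d(A) ≈ 12.083, d(B) ≈ 16.0312, d(C) ≈ 9.4868. Nearest: C = (10, -7) with distance 9.4868.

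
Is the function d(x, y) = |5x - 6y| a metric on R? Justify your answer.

No. d fails symmetry: d(5, 2) = |5·5 - 6·2| = |13| = 13, but d(2, 5) = |5·2 - 6·5| = |-20| = 20. Since 13 ≠ 20, d(x,y) ≠ d(y,x) in general.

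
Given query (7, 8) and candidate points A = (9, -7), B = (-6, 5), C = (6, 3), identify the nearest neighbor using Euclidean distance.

Distances: d(A) ≈ 15.1327, d(B) ≈ 13.3417, d(C) ≈ 5.099. Nearest: C = (6, 3) with distance 5.099.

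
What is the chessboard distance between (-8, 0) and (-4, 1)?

max(|x_i - y_i|) = max(|-8 - (-4)|, |0 - 1|) = max(4, 1) = 4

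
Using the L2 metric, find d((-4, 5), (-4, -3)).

√(Σ(x_i - y_i)²) = √((-4 - (-4))² + (5 - (-3))²)
= √(0² + 8²) = √(0 + 64) = √64 = 8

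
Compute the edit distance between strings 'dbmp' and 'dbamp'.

Let D[i][j] be the edit distance between the first i characters of 'dbmp' and the first j characters of 'dbamp', with D[i][0] = i, D[0][j] = j, and D[i][j] = D[i-1][j-1] if the characters match, else 1 + min(D[i-1][j], D[i][j-1], D[i-1][j-1]). Filling the table (rows: prefixes of 'dbmp', columns: prefixes of 'dbamp'):
     ε  d  b  a  m  p
  ε  0  1  2  3  4  5
  d  1  0  1  2  3  4
  b  2  1  0  1  2  3
  m  3  2  1  1  1  2
  p  4  3  2  2  2  1
The bottom-right entry gives D[4][5] = 1, so no sequence of fewer than 1 edit works. Backtracking through the table gives one optimal edit sequence (1 edit):
  dbmp → dbamp (ins a @3)
Edit distance = 1.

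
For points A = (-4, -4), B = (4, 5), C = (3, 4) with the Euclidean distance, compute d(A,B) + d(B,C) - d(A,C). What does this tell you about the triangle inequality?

d(A,B) = √(8² + 9²) = √145 ≈ 12.0416, d(B,C) = √(1² + 1²) = √2 ≈ 1.4142, d(A,C) = √(7² + 8²) = √113 ≈ 10.6301.
d(A,B) + d(B,C) - d(A,C) = 12.0416 + 1.4142 - 10.6301 = 13.4558 - 10.6301 = 2.8257 (to 4 decimal places). This is ≥ 0, so the triangle inequality holds for these points.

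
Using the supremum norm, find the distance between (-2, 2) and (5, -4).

max(|x_i - y_i|) = max(|-2 - 5|, |2 - (-4)|) = max(7, 6) = 7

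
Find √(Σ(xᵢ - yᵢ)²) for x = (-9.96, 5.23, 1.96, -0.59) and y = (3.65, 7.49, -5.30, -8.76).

√(Σ(x_i - y_i)²) = √((-9.96 - 3.65)² + (5.23 - 7.49)² + (1.96 - (-5.3))² + (-0.59 - (-8.76))²)
= √((-13.61)² + (-2.26)² + 7.26² + 8.17²) = √(185.2321 + 5.1076 + 52.7076 + 66.7489) = √309.7962 ≈ 17.601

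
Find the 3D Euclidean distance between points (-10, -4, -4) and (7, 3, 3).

√(Σ(x_i - y_i)²) = √((-10 - 7)² + (-4 - 3)² + (-4 - 3)²)
= √((-17)² + (-7)² + (-7)²) = √(289 + 49 + 49) = √387 ≈ 19.6723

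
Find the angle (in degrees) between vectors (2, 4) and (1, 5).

With u = (2, 4), v = (1, 5):
u·v = 2·1 + 4·5 = 2 + 20 = 22.
|u| = √(2² + 4²) = √20, |v| = √(1² + 5²) = √26, so |u||v| = √(20·26) = √520.
cos θ = (u·v)/(|u||v|) = 22/√520 ≈ 0.964764
θ = arccos(0.964764) ≈ 15.26°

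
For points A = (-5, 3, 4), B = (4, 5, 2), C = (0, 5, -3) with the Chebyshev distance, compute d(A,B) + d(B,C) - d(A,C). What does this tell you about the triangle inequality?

d(A,B) = max(9, 2, 2) = 9, d(B,C) = max(4, 0, 5) = 5, d(A,C) = max(5, 2, 7) = 7.
d(A,B) + d(B,C) - d(A,C) = 9 + 5 - 7 = 14 - 7 = 7. This is ≥ 0, so the triangle inequality holds for these points.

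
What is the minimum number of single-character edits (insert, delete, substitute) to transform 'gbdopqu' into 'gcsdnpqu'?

Let D[i][j] be the edit distance between the first i characters of 'gbdopqu' and the first j characters of 'gcsdnpqu', with D[i][0] = i, D[0][j] = j, and D[i][j] = D[i-1][j-1] if the characters match, else 1 + min(D[i-1][j], D[i][j-1], D[i-1][j-1]). Filling the table (rows: prefixes of 'gbdopqu', columns: prefixes of 'gcsdnpqu'):
     ε  g  c  s  d  n  p  q  u
  ε  0  1  2  3  4  5  6  7  8
  g  1  0  1  2  3  4  5  6  7
  b  2  1  1  2  3  4  5  6  7
  d  3  2  2  2  2  3  4  5  6
  o  4  3  3  3  3  3  4  5  6
  p  5  4  4  4  4  4  3  4  5
  q  6  5  5  5  5  5  4  3  4
  u  7  6  6  6  6  6  5  4  3
The bottom-right entry gives D[7][8] = 3, so no sequence of fewer than 3 edits works. Backtracking through the table gives one optimal edit sequence (3 edits):
  gbdopqu → gcbdopqu (ins c @2)
  gcbdopqu → gcsdopqu (sub b→s @3)
  gcsdopqu → gcsdnpqu (sub o→n @5)
Edit distance = 3.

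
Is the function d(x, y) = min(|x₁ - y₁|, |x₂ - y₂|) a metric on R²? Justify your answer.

No. d fails identity of indiscernibles: take x = (-1, 0) and y = (-1, 8). Then d(x,y) = min(|-1 - (-1)|, |0 - 8|) = min(0, 8) = 0, yet x ≠ y.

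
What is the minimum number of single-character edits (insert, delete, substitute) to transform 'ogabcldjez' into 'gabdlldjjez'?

Let D[i][j] be the edit distance between the first i characters of 'ogabcldjez' and the first j characters of 'gabdlldjjez', with D[i][0] = i, D[0][j] = j, and D[i][j] = D[i-1][j-1] if the characters match, else 1 + min(D[i-1][j], D[i][j-1], D[i-1][j-1]). Filling the table (rows: prefixes of 'ogabcldjez', columns: prefixes of 'gabdlldjjez'):
     ε  g  a  b  d  l  l  d  j  j  e  z
  ε  0  1  2  3  4  5  6  7  8  9 10 11
  o  1  1  2  3  4  5  6  7  8  9 10 11
  g  2  1  2  3  4  5  6  7  8  9 10 11
  a  3  2  1  2  3  4  5  6  7  8  9 10
  b  4  3  2  1  2  3  4  5  6  7  8  9
  c  5  4  3  2  2  3  4  5  6  7  8  9
  l  6  5  4  3  3  2  3  4  5  6  7  8
  d  7  6  5  4  3  3  3  3  4  5  6  7
  j  8  7  6  5  4  4  4  4  3  4  5  6
  e  9  8  7  6  5  5  5  5  4  4  4  5
  z 10  9  8  7  6  6  6  6  5  5  5  4
The bottom-right entry gives D[10][11] = 4, so no sequence of fewer than 4 edits works. Backtracking through the table gives one optimal edit sequence (4 edits):
  ogabcldjez → gabcldjez (del o @1)
  gabcldjez → gabdcldjez (ins d @4)
  gabdcldjez → gabdlldjez (sub c→l @5)
  gabdlldjez → gabdlldjjez (ins j @8)
Edit distance = 4.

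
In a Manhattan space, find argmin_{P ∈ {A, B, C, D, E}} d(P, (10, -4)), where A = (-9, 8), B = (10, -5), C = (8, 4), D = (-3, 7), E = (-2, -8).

Distances: d(A) = 31, d(B) = 1, d(C) = 10, d(D) = 24, d(E) = 16. Nearest: B = (10, -5) with distance 1.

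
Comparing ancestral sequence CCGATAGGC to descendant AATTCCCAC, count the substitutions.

Differing positions: 1, 2, 3, 4, 5, 6, 7, 8. Hamming distance = 8.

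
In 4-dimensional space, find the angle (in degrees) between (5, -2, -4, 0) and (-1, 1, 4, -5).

With u = (5, -2, -4, 0), v = (-1, 1, 4, -5):
u·v = 5·(-1) + (-2)·1 + (-4)·4 + 0·(-5) = (-5) + (-2) + (-16) + 0 = -23.
|u| = √(5² + (-2)² + (-4)² + 0²) = √45, |v| = √((-1)² + 1² + 4² + (-5)²) = √43, so |u||v| = √(45·43) = √1935.
cos θ = (u·v)/(|u||v|) = -23/√1935 ≈ -0.522862
θ = arccos(-0.522862) ≈ 121.52°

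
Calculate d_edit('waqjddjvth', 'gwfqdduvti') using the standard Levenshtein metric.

Let D[i][j] be the edit distance between the first i characters of 'waqjddjvth' and the first j characters of 'gwfqdduvti', with D[i][0] = i, D[0][j] = j, and D[i][j] = D[i-1][j-1] if the characters match, else 1 + min(D[i-1][j], D[i][j-1], D[i-1][j-1]). Filling the table (rows: prefixes of 'waqjddjvth', columns: prefixes of 'gwfqdduvti'):
     ε  g  w  f  q  d  d  u  v  t  i
  ε  0  1  2  3  4  5  6  7  8  9 10
  w  1  1  1  2  3  4  5  6  7  8  9
  a  2  2  2  2  3  4  5  6  7  8  9
  q  3  3  3  3  2  3  4  5  6  7  8
  j  4  4  4  4  3  3  4  5  6  7  8
  d  5  5  5  5  4  3  3  4  5  6  7
  d  6  6  6  6  5  4  3  4  5  6  7
  j  7  7  7  7  6  5  4  4  5  6  7
  v  8  8  8  8  7  6  5  5  4  5  6
  t  9  9  9  9  8  7  6  6  5  4  5
  h 10 10 10 10  9  8  7  7  6  5  5
The bottom-right entry gives D[10][10] = 5, so no sequence of fewer than 5 edits works. Backtracking through the table gives one optimal edit sequence (5 edits):
  waqjddjvth → gwaqjddjvth (ins g @1)
  gwaqjddjvth → gwfqjddjvth (sub a→f @3)
  gwfqjddjvth → gwfqddjvth (del j @5)
  gwfqddjvth → gwfqdduvth (sub j→u @7)
  gwfqdduvth → gwfqdduvti (sub h→i @10)
Edit distance = 5.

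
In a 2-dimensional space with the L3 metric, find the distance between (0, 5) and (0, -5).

(Σ|x_i - y_i|^3)^(1/3) = (|0 - 0|^3 + |5 - (-5)|^3)^(1/3)
= (0^3 + 10^3)^(1/3) = (0 + 1000)^(1/3) = (1000)^(1/3) = 10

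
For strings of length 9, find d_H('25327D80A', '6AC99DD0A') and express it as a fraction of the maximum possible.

Differing positions: 1, 2, 3, 4, 5, 7. Hamming distance = 6. The maximum possible Hamming distance for length-9 strings is 9, so d_H/9 = 6/9 ≈ 0.6667.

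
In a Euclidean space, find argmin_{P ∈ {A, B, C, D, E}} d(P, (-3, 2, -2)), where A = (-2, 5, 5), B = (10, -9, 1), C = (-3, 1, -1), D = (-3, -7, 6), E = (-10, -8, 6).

Distances: d(A) ≈ 7.6811, d(B) ≈ 17.2916, d(C) ≈ 1.4142, d(D) ≈ 12.0416, d(E) ≈ 14.5945. Nearest: C = (-3, 1, -1) with distance 1.4142.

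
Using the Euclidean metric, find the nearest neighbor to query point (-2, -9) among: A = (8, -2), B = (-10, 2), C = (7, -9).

Distances: d(A) ≈ 12.2066, d(B) ≈ 13.6015, d(C) = 9. Nearest: C = (7, -9) with distance 9.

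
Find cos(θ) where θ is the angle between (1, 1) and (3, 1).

With u = (1, 1), v = (3, 1):
u·v = 1·3 + 1·1 = 3 + 1 = 4.
|u| = √(1² + 1²) = √2, |v| = √(3² + 1²) = √10, so |u||v| = √(2·10) = √20.
cos θ = (u·v)/(|u||v|) = 4/√20 ≈ 0.8944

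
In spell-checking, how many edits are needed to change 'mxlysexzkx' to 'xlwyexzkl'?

Let D[i][j] be the edit distance between the first i characters of 'mxlysexzkx' and the first j characters of 'xlwyexzkl', with D[i][0] = i, D[0][j] = j, and D[i][j] = D[i-1][j-1] if the characters match, else 1 + min(D[i-1][j], D[i][j-1], D[i-1][j-1]). Filling the table (rows: prefixes of 'mxlysexzkx', columns: prefixes of 'xlwyexzkl'):
     ε  x  l  w  y  e  x  z  k  l
  ε  0  1  2  3  4  5  6  7  8  9
  m  1  1  2  3  4  5  6  7  8  9
  x  2  1  2  3  4  5  5  6  7  8
  l  3  2  1  2  3  4  5  6  7  7
  y  4  3  2  2  2  3  4  5  6  7
  s  5  4  3  3  3  3  4  5  6  7
  e  6  5  4  4  4  3  4  5  6  7
  x  7  6  5  5  5  4  3  4  5  6
  z  8  7  6  6  6  5  4  3  4  5
  k  9  8  7  7  7  6  5  4  3  4
  x 10  9  8  8  8  7  6  5  4  4
The bottom-right entry gives D[10][9] = 4, so no sequence of fewer than 4 edits works. Backtracking through the table gives one optimal edit sequence (4 edits):
  mxlysexzkx → xlysexzkx (del m @1)
  xlysexzkx → xlwsexzkx (sub y→w @3)
  xlwsexzkx → xlwyexzkx (sub s→y @4)
  xlwyexzkx → xlwyexzkl (sub x→l @9)
Edit distance = 4.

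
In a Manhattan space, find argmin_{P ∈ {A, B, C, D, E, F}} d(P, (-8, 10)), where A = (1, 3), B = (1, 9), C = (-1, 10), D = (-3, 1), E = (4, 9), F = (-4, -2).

Distances: d(A) = 16, d(B) = 10, d(C) = 7, d(D) = 14, d(E) = 13, d(F) = 16. Nearest: C = (-1, 10) with distance 7.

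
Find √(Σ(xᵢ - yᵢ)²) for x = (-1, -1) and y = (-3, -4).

√(Σ(x_i - y_i)²) = √((-1 - (-3))² + (-1 - (-4))²)
= √(2² + 3²) = √(4 + 9) = √13 ≈ 3.6056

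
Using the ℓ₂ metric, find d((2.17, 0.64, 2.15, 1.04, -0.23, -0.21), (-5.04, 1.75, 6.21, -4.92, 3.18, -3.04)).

√(Σ(x_i - y_i)²) = √((2.17 - (-5.04))² + (0.64 - 1.75)² + (2.15 - 6.21)² + (1.04 - (-4.92))² + (-0.23 - 3.18)² + (-0.21 - (-3.04))²)
= √(7.21² + (-1.11)² + (-4.06)² + 5.96² + (-3.41)² + 2.83²) = √(51.9841 + 1.2321 + 16.4836 + 35.5216 + 11.6281 + 8.0089) = √124.8584 ≈ 11.174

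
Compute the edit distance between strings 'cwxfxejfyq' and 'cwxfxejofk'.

Let D[i][j] be the edit distance between the first i characters of 'cwxfxejfyq' and the first j characters of 'cwxfxejofk', with D[i][0] = i, D[0][j] = j, and D[i][j] = D[i-1][j-1] if the characters match, else 1 + min(D[i-1][j], D[i][j-1], D[i-1][j-1]). Filling the table (rows: prefixes of 'cwxfxejfyq', columns: prefixes of 'cwxfxejofk'):
     ε  c  w  x  f  x  e  j  o  f  k
  ε  0  1  2  3  4  5  6  7  8  9 10
  c  1  0  1  2  3  4  5  6  7  8  9
  w  2  1  0  1  2  3  4  5  6  7  8
  x  3  2  1  0  1  2  3  4  5  6  7
  f  4  3  2  1  0  1  2  3  4  5  6
  x  5  4  3  2  1  0  1  2  3  4  5
  e  6  5  4  3  2  1  0  1  2  3  4
  j  7  6  5  4  3  2  1  0  1  2  3
  f  8  7  6  5  4  3  2  1  1  1  2
  y  9  8  7  6  5  4  3  2  2  2  2
  q 10  9  8  7  6  5  4  3  3  3  3
The bottom-right entry gives D[10][10] = 3, so no sequence of fewer than 3 edits works. Backtracking through the table gives one optimal edit sequence (3 edits):
  cwxfxejfyq → cwxfxejoyq (sub f→o @8)
  cwxfxejoyq → cwxfxejofq (sub y→f @9)
  cwxfxejofq → cwxfxejofk (sub q→k @10)
Edit distance = 3.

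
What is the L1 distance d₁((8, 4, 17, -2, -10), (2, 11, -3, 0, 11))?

Σ|x_i - y_i| = |8 - 2| + |4 - 11| + |17 - (-3)| + |-2 - 0| + |-10 - 11| = 6 + 7 + 20 + 2 + 21 = 56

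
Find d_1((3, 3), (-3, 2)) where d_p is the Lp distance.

Σ|x_i - y_i| = |3 - (-3)| + |3 - 2| = 6 + 1 = 7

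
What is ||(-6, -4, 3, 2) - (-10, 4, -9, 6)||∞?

max(|x_i - y_i|) = max(|-6 - (-10)|, |-4 - 4|, |3 - (-9)|, |2 - 6|) = max(4, 8, 12, 4) = 12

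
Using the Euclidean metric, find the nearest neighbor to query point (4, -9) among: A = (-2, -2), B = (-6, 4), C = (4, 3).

Distances: d(A) ≈ 9.2195, d(B) ≈ 16.4012, d(C) = 12. Nearest: A = (-2, -2) with distance 9.2195.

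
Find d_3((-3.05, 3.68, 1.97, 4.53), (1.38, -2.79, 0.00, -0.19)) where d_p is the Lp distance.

(Σ|x_i - y_i|^3)^(1/3) = (|-3.05 - 1.38|^3 + |3.68 - (-2.79)|^3 + |1.97 - 0|^3 + |4.53 - (-0.19)|^3)^(1/3)
= (4.43^3 + 6.47^3 + 1.97^3 + 4.72^3)^(1/3) ≈ (86.9383 + 270.84 + 7.6454 + 105.154)^(1/3) = (470.5777)^(1/3) ≈ 7.7782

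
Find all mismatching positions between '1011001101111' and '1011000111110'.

Differing positions: 7, 9, 13. Hamming distance = 3.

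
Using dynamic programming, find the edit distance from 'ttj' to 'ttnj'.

Let D[i][j] be the edit distance between the first i characters of 'ttj' and the first j characters of 'ttnj', with D[i][0] = i, D[0][j] = j, and D[i][j] = D[i-1][j-1] if the characters match, else 1 + min(D[i-1][j], D[i][j-1], D[i-1][j-1]). Filling the table (rows: prefixes of 'ttj', columns: prefixes of 'ttnj'):
     ε  t  t  n  j
  ε  0  1  2  3  4
  t  1  0  1  2  3
  t  2  1  0  1  2
  j  3  2  1  1  1
The bottom-right entry gives D[3][4] = 1, so no sequence of fewer than 1 edit works. Backtracking through the table gives one optimal edit sequence (1 edit):
  ttj → ttnj (ins n @3)
Edit distance = 1.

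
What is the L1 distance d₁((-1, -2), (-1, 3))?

Σ|x_i - y_i| = |-1 - (-1)| + |-2 - 3| = 0 + 5 = 5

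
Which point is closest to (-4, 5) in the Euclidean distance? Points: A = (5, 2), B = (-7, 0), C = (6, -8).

Distances: d(A) ≈ 9.4868, d(B) ≈ 5.831, d(C) ≈ 16.4012. Nearest: B = (-7, 0) with distance 5.831.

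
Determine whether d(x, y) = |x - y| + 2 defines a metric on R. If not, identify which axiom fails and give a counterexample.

No. d fails identity of indiscernibles (specifically d(x,x) = 0): d(7, 7) = |7 - 7| + 2 = 0 + 2 = 2 ≠ 0.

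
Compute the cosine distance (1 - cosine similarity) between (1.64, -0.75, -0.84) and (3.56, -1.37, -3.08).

With u = (1.64, -0.75, -0.84), v = (3.56, -1.37, -3.08):
u·v = 1.64·3.56 + (-0.75)·(-1.37) + (-0.84)·(-3.08) = 5.8384 + 1.0275 + 2.5872 = 9.4531.
|u| = √(1.64² + (-0.75)² + (-0.84)²) = √(2.6896 + 0.5625 + 0.7056) = √3.9577, |v| = √(3.56² + (-1.37)² + (-3.08)²) = √(12.6736 + 1.8769 + 9.4864) = √24.0369.
cos θ = (u·v)/(|u||v|) = 9.4531/(√3.9577·√24.0369) ≈ 0.9692
Cosine distance = 1 - cos θ ≈ 1 - 0.9692 = 0.0308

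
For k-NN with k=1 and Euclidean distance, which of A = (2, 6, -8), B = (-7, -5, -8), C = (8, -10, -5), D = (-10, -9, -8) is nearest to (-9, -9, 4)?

Distances: d(A) ≈ 22.1359, d(B) ≈ 12.8062, d(C) ≈ 19.2614, d(D) ≈ 12.0416. Nearest: D = (-10, -9, -8) with distance 12.0416.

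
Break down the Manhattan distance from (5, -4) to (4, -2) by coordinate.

Σ|x_i - y_i| = |5 - 4| + |-4 - (-2)| = 1 + 2 = 3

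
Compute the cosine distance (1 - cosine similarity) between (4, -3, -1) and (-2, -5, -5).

With u = (4, -3, -1), v = (-2, -5, -5):
u·v = 4·(-2) + (-3)·(-5) + (-1)·(-5) = (-8) + 15 + 5 = 12.
|u| = √(4² + (-3)² + (-1)²) = √26, |v| = √((-2)² + (-5)² + (-5)²) = √54, so |u||v| = √(26·54) = √1404.
cos θ = (u·v)/(|u||v|) = 12/√1404 ≈ 0.3203
Cosine distance = 1 - cos θ ≈ 1 - 0.3203 = 0.6797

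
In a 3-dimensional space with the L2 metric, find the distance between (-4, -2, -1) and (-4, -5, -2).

(Σ|x_i - y_i|^2)^(1/2) = (|-4 - (-4)|^2 + |-2 - (-5)|^2 + |-1 - (-2)|^2)^(1/2)
= (0^2 + 3^2 + 1^2)^(1/2) = (0 + 9 + 1)^(1/2) = (10)^(1/2) ≈ 3.1623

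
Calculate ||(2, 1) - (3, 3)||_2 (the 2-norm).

(Σ|x_i - y_i|^2)^(1/2) = (|2 - 3|^2 + |1 - 3|^2)^(1/2)
= (1^2 + 2^2)^(1/2) = (1 + 4)^(1/2) = (5)^(1/2) ≈ 2.2361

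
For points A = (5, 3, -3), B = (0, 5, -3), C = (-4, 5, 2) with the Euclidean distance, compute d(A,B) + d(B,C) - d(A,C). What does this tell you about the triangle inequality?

d(A,B) = √(5² + 2² + 0²) = √29 ≈ 5.3852, d(B,C) = √(4² + 0² + 5²) = √41 ≈ 6.4031, d(A,C) = √(9² + 2² + 5²) = √110 ≈ 10.4881.
d(A,B) + d(B,C) - d(A,C) = 5.3852 + 6.4031 - 10.4881 = 11.7883 - 10.4881 = 1.3002 (to 4 decimal places). This is ≥ 0, so the triangle inequality holds for these points.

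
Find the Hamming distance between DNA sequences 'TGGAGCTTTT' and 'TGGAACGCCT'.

Differing positions: 5, 7, 8, 9. Hamming distance = 4.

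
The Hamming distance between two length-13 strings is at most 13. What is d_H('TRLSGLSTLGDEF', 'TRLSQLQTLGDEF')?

Differing positions: 5, 7. Hamming distance = 2. The maximum possible Hamming distance for length-13 strings is 13, so d_H/13 = 2/13 ≈ 0.1538.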